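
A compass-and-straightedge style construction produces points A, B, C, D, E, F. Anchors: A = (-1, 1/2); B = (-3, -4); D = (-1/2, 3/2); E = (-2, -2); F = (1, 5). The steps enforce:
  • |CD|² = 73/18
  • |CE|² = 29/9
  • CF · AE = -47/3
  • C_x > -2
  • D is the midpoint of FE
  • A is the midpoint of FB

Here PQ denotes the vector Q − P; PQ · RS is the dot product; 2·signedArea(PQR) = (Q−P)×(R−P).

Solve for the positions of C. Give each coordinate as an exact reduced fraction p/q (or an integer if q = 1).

1. C_x = -4/3  [line 1·x + 5/2·y + 13/6 = 0 ∩ |CE|² = 29/9]
2. C_y = -1/3  [line 1·x + 5/2·y + 13/6 = 0 ∩ |CE|² = 29/9]
   → C = (-4/3, -1/3)

C = (-4/3, -1/3)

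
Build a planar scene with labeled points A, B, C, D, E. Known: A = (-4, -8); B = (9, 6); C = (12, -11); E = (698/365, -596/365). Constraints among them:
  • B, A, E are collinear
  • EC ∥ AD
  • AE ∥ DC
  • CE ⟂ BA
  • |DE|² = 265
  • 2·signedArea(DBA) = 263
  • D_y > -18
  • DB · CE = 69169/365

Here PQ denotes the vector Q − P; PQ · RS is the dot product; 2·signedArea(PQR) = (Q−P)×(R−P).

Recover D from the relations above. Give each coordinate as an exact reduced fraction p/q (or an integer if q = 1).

D = (2222/365, -6339/365)

1. D_x = 2222/365  [AE ∥ DC ∩ EC ∥ AD]
2. D_y = -6339/365  [AE ∥ DC ∩ EC ∥ AD]
   → D = (2222/365, -6339/365)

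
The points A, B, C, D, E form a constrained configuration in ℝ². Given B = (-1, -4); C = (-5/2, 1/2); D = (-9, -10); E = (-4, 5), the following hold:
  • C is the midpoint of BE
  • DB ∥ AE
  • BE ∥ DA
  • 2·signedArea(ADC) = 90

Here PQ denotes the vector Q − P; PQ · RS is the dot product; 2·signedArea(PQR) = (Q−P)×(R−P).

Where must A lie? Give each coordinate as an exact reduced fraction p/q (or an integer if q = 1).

A = (-12, -1)

1. A_x = -12  [DB ∥ AE ∩ BE ∥ DA]
2. A_y = -1  [DB ∥ AE ∩ BE ∥ DA]
   → A = (-12, -1)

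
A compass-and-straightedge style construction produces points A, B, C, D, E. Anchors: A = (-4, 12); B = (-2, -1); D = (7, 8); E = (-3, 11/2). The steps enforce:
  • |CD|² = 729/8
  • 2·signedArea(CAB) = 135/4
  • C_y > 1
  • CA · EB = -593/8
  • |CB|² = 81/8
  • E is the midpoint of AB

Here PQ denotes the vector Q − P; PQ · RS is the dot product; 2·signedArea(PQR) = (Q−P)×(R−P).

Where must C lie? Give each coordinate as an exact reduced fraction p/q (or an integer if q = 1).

1. C_x = 1/4  [2·signedArea(CAB) = 135/4 ∩ CA · EB = -593/8]
2. C_y = 5/4  [2·signedArea(CAB) = 135/4 ∩ CA · EB = -593/8]
   → C = (1/4, 5/4)

C = (1/4, 5/4)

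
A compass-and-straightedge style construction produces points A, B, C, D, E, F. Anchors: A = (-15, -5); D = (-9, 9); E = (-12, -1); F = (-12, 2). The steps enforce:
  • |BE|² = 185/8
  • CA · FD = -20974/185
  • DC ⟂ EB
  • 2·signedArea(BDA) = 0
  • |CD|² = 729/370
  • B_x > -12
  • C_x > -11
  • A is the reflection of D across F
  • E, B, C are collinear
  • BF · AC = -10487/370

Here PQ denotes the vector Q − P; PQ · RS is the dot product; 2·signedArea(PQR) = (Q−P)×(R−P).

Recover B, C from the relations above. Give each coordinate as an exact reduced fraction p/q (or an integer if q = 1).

B = (-45/4, 15/4)
C = (-3843/370, 3411/370)

1. B_x = -45/4  [line 14·x + -6·y + 180 = 0 ∩ |BE|² = 185/8]
2. B_y = 15/4  [line 14·x + -6·y + 180 = 0 ∩ |BE|² = 185/8]
   → B = (-45/4, 15/4)
3. C_x = -3843/370  [E, B, C are collinear ∩ DC ⟂ EB]
4. C_y = 3411/370  [E, B, C are collinear ∩ DC ⟂ EB]
   → C = (-3843/370, 3411/370)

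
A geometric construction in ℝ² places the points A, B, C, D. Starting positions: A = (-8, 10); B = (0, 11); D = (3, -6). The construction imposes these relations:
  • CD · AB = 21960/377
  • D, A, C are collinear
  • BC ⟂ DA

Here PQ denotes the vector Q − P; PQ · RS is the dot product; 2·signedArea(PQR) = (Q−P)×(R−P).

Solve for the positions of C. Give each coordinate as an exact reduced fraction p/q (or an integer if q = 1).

1. C_x = -2224/377  [D, A, C are collinear ∩ BC ⟂ DA]
2. C_y = 2618/377  [D, A, C are collinear ∩ BC ⟂ DA]
   → C = (-2224/377, 2618/377)

C = (-2224/377, 2618/377)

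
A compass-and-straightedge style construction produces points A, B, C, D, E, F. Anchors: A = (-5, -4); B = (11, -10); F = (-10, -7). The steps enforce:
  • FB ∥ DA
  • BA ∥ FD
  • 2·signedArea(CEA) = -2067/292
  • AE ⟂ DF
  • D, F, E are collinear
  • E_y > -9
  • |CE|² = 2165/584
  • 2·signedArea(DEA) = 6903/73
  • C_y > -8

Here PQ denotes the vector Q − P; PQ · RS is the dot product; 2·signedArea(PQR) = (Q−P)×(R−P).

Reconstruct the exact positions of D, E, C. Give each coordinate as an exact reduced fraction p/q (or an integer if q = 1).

C = (-19/4, -31/4)
D = (-26, -1)
E = (-482/73, -604/73)

1. D_x = -26  [FB ∥ DA ∩ BA ∥ FD]
2. D_y = -1  [FB ∥ DA ∩ BA ∥ FD]
   → D = (-26, -1)
3. E_x = -482/73  [D, F, E are collinear ∩ AE ⟂ DF]
4. E_y = -604/73  [D, F, E are collinear ∩ AE ⟂ DF]
   → E = (-482/73, -604/73)
5. C_x = -19/4  [line -312/73·x + 117/73·y + -2301/292 = 0 ∩ |CE|² = 2165/584]
6. C_y = -31/4  [line -312/73·x + 117/73·y + -2301/292 = 0 ∩ |CE|² = 2165/584]
   → C = (-19/4, -31/4)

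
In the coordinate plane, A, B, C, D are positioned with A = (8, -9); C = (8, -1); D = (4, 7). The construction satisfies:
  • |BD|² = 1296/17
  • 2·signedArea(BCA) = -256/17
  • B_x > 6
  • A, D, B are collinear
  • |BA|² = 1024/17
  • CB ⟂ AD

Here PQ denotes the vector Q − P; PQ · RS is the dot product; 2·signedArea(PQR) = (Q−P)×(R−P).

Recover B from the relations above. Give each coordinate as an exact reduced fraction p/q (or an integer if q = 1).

B = (104/17, -25/17)

1. B_x = 104/17  [A, D, B are collinear ∩ CB ⟂ AD]
2. B_y = -25/17  [A, D, B are collinear ∩ CB ⟂ AD]
   → B = (104/17, -25/17)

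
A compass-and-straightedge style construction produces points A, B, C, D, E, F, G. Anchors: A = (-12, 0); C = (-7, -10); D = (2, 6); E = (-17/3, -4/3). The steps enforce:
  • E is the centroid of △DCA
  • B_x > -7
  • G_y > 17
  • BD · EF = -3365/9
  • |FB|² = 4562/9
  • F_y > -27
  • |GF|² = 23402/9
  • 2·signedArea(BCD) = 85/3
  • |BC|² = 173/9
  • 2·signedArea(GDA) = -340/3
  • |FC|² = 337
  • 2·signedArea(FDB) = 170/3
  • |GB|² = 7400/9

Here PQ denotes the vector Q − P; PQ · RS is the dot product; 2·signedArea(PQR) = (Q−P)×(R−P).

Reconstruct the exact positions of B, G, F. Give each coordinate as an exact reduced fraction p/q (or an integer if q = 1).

1. B_x = -19/3  [line -16·x + 9·y + -151/3 = 0 ∩ |BC|² = 173/9]
2. B_y = -17/3  [line -16·x + 9·y + -151/3 = 0 ∩ |BC|² = 173/9]
   → B = (-19/3, -17/3)
3. G_x = 31/3  [line 6·x + -14·y + 556/3 = 0 ∩ |GB|² = 7400/9]
4. G_y = 53/3  [line 6·x + -14·y + 556/3 = 0 ∩ |GB|² = 7400/9]
   → G = (31/3, 53/3)
5. F_x = -16  [BD · EF = -3365/9 ∩ 2·signedArea(FDB) = 170/3]
6. F_y = -26  [BD · EF = -3365/9 ∩ 2·signedArea(FDB) = 170/3]
   → F = (-16, -26)

B = (-19/3, -17/3)
F = (-16, -26)
G = (31/3, 53/3)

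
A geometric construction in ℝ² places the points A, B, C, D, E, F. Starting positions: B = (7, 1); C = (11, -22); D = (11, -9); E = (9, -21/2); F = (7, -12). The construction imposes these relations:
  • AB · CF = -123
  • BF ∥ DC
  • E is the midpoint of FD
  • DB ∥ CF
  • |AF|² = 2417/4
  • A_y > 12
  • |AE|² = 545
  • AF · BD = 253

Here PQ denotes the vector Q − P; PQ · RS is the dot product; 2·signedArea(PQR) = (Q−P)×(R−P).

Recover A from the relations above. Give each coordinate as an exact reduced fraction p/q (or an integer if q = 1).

A = (5, 25/2)

1. A_x = 5  [line -4·x + 10·y + -105 = 0 ∩ |AE|² = 545]
2. A_y = 25/2  [line -4·x + 10·y + -105 = 0 ∩ |AE|² = 545]
   → A = (5, 25/2)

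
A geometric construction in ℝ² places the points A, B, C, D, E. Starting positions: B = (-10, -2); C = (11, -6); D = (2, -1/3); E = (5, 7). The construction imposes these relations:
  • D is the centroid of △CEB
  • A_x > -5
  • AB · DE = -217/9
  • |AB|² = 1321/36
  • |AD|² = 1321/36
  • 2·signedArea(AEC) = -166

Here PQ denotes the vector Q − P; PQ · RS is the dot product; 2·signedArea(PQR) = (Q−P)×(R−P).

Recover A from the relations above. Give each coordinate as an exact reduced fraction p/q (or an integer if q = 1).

A = (-4, -7/6)

1. A_x = -4  [2·signedArea(AEC) = -166 ∩ AB · DE = -217/9]
2. A_y = -7/6  [2·signedArea(AEC) = -166 ∩ AB · DE = -217/9]
   → A = (-4, -7/6)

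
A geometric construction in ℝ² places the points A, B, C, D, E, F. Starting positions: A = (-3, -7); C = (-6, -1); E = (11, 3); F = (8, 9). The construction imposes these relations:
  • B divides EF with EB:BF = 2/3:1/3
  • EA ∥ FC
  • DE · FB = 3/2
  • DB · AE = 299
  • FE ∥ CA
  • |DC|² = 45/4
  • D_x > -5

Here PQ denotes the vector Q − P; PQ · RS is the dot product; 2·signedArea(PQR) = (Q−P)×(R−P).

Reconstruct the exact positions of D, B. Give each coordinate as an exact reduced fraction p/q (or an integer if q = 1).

B = (9, 7)
D = (-9/2, -4)

1. B_x = 9  [B divides EF with EB:BF = 2/3:1/3]
2. B_y = 7  [B divides EF with EB:BF = 2/3:1/3]
   → B = (9, 7)
3. D_x = -9/2  [DB · AE = 299 ∩ DE · FB = 3/2]
4. D_y = -4  [DB · AE = 299 ∩ DE · FB = 3/2]
   → D = (-9/2, -4)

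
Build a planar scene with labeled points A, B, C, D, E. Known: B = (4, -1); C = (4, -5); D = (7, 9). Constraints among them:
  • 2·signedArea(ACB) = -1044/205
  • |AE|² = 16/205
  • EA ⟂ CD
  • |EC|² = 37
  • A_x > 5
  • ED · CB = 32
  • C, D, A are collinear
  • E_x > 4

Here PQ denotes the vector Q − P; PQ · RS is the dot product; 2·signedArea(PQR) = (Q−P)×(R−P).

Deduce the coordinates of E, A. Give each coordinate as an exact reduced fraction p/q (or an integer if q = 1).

A = (1081/205, 193/205)
E = (5, 1)

1. E_y = 1  [ED · CB = 32]
2. E_x = 5  [|EC|² = 37]
   → E = (5, 1)
3. A_x = 1081/205  [C, D, A are collinear ∩ EA ⟂ CD]
4. A_y = 193/205  [C, D, A are collinear ∩ EA ⟂ CD]
   → A = (1081/205, 193/205)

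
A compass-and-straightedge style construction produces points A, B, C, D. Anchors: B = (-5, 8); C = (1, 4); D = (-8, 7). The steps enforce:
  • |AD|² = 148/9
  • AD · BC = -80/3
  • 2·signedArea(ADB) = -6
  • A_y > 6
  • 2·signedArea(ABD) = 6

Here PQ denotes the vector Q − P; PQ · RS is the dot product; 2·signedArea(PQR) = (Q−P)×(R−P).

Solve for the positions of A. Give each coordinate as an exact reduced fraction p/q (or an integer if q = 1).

1. A_x = -4  [AD · BC = -80/3 ∩ 2·signedArea(ADB) = -6]
2. A_y = 19/3  [AD · BC = -80/3 ∩ 2·signedArea(ADB) = -6]
   → A = (-4, 19/3)

A = (-4, 19/3)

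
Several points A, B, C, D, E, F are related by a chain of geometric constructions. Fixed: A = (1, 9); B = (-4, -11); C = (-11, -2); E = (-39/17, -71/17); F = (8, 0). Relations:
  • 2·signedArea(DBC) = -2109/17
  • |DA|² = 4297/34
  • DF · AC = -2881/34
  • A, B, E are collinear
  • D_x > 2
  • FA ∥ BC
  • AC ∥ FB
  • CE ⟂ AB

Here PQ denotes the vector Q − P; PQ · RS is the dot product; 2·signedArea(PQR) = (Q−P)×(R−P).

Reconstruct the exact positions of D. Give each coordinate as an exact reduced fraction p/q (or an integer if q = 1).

1. D_x = 97/34  [2·signedArea(DBC) = -2109/17 ∩ DF · AC = -2881/34]
2. D_y = -71/34  [2·signedArea(DBC) = -2109/17 ∩ DF · AC = -2881/34]
   → D = (97/34, -71/34)

D = (97/34, -71/34)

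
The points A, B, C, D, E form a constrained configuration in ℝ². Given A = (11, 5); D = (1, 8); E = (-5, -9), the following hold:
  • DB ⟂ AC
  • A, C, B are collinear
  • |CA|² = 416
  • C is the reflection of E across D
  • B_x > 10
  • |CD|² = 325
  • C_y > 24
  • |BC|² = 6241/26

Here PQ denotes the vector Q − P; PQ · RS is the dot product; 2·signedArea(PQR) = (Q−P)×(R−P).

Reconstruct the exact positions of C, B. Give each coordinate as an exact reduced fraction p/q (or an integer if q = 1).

1. C_x = 7  [C is the reflection of E across D]
2. C_y = 25  [C is the reflection of E across D]
   → C = (7, 25)
3. B_x = 261/26  [A, C, B are collinear ∩ DB ⟂ AC]
4. B_y = 255/26  [A, C, B are collinear ∩ DB ⟂ AC]
   → B = (261/26, 255/26)

B = (261/26, 255/26)
C = (7, 25)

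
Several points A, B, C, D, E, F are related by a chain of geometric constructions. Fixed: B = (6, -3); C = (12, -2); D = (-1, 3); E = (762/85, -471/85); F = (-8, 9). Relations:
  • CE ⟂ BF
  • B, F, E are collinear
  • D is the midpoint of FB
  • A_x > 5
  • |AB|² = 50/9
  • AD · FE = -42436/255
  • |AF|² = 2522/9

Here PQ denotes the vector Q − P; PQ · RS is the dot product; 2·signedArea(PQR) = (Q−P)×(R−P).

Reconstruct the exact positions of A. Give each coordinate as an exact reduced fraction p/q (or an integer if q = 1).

A = (17/3, -2/3)

1. A_x = 17/3  [line -1442/85·x + 1236/85·y + 26986/255 = 0 ∩ |AF|² = 2522/9]
2. A_y = -2/3  [line -1442/85·x + 1236/85·y + 26986/255 = 0 ∩ |AF|² = 2522/9]
   → A = (17/3, -2/3)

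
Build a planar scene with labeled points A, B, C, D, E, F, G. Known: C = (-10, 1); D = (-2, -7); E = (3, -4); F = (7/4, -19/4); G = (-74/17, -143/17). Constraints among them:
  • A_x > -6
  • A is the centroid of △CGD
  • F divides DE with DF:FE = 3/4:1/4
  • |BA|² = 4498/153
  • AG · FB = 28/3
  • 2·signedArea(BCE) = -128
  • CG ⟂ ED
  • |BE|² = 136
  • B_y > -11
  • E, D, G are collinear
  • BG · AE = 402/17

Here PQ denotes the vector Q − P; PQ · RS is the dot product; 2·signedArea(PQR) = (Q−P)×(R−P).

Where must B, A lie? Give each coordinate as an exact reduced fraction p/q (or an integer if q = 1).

A = (-278/51, -245/51)
B = (-7, -10)

1. B_x = -7  [line 5·x + 13·y + 165 = 0 ∩ |BE|² = 136]
2. B_y = -10  [line 5·x + 13·y + 165 = 0 ∩ |BE|² = 136]
   → B = (-7, -10)
3. A_x = -278/51  [A is the centroid of △CGD]
4. A_y = -245/51  [A is the centroid of △CGD]
   → A = (-278/51, -245/51)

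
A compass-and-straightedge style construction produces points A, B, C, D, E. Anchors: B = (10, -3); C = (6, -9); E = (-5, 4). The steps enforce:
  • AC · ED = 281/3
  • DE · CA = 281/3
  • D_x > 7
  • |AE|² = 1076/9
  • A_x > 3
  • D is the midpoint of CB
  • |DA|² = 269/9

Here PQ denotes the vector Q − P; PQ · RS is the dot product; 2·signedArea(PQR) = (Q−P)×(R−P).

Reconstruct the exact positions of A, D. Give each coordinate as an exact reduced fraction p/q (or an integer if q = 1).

A = (11/3, -8/3)
D = (8, -6)

1. D_x = 8  [D is the midpoint of CB]
2. D_y = -6  [D is the midpoint of CB]
   → D = (8, -6)
3. A_x = 11/3  [line -13·x + 10·y + 223/3 = 0 ∩ |AE|² = 1076/9]
4. A_y = -8/3  [line -13·x + 10·y + 223/3 = 0 ∩ |AE|² = 1076/9]
   → A = (11/3, -8/3)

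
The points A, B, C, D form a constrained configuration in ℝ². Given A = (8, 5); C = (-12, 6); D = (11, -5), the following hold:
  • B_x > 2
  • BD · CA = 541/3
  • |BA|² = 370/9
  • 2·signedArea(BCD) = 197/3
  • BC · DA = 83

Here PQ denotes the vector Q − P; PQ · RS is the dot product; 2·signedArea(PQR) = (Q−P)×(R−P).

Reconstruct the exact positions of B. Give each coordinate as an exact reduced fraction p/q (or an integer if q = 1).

1. B_x = 7/3  [BC · DA = 83 ∩ BD · CA = 541/3]
2. B_y = 2  [BC · DA = 83 ∩ BD · CA = 541/3]
   → B = (7/3, 2)

B = (7/3, 2)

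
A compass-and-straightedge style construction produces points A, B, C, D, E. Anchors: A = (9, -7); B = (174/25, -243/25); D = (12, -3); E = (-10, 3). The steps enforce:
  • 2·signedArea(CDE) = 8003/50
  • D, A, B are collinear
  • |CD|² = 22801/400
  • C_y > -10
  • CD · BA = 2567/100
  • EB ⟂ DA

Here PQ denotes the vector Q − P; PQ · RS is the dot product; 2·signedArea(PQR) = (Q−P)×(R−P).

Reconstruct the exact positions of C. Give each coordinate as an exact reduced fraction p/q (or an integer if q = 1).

C = (747/100, -226/25)

1. C_x = 747/100  [2·signedArea(CDE) = 8003/50 ∩ CD · BA = 2567/100]
2. C_y = -226/25  [2·signedArea(CDE) = 8003/50 ∩ CD · BA = 2567/100]
   → C = (747/100, -226/25)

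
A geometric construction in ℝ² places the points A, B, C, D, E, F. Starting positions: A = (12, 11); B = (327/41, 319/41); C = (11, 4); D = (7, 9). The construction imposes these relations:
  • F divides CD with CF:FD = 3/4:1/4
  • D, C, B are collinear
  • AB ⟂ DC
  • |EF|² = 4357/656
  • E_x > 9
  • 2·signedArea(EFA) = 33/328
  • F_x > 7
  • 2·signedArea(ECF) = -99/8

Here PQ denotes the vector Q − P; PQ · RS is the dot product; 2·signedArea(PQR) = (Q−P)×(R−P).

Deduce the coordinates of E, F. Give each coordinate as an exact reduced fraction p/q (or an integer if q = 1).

1. F_x = 8  [F divides CD with CF:FD = 3/4:1/4]
2. F_y = 31/4  [F divides CD with CF:FD = 3/4:1/4]
   → F = (8, 31/4)
3. E_x = 819/82  [2·signedArea(EFA) = 33/328 ∩ 2·signedArea(ECF) = -99/8]
4. E_y = 385/41  [2·signedArea(EFA) = 33/328 ∩ 2·signedArea(ECF) = -99/8]
   → E = (819/82, 385/41)

E = (819/82, 385/41)
F = (8, 31/4)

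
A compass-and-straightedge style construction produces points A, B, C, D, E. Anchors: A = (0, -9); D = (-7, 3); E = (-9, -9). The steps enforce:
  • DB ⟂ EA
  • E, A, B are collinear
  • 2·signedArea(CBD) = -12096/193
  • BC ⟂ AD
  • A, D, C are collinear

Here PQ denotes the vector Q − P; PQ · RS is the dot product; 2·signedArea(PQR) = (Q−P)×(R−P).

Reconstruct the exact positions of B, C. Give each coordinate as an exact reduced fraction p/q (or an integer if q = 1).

1. B_x = -7  [E, A, B are collinear ∩ DB ⟂ EA]
2. B_y = -9  [E, A, B are collinear ∩ DB ⟂ EA]
   → B = (-7, -9)
3. C_x = -343/193  [A, D, C are collinear ∩ BC ⟂ AD]
4. C_y = -1149/193  [A, D, C are collinear ∩ BC ⟂ AD]
   → C = (-343/193, -1149/193)

B = (-7, -9)
C = (-343/193, -1149/193)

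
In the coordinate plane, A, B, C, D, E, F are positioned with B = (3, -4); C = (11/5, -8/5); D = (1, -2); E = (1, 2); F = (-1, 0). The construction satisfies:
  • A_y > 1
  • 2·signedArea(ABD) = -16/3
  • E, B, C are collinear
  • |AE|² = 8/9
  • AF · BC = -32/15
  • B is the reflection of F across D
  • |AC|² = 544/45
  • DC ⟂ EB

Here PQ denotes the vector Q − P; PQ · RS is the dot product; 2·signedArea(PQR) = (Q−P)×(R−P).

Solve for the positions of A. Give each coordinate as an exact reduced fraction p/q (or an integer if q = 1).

1. A_x = 1/3  [AF · BC = -32/15 ∩ 2·signedArea(ABD) = -16/3]
2. A_y = 4/3  [AF · BC = -32/15 ∩ 2·signedArea(ABD) = -16/3]
   → A = (1/3, 4/3)

A = (1/3, 4/3)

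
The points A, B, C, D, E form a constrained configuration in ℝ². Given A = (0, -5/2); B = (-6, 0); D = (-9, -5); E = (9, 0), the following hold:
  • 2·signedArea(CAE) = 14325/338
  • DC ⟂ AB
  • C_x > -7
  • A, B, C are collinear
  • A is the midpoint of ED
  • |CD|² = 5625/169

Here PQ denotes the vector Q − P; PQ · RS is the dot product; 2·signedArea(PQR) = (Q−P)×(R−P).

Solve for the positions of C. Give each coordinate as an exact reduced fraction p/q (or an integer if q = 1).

1. C_x = -1146/169  [A, B, C are collinear ∩ DC ⟂ AB]
2. C_y = 55/169  [A, B, C are collinear ∩ DC ⟂ AB]
   → C = (-1146/169, 55/169)

C = (-1146/169, 55/169)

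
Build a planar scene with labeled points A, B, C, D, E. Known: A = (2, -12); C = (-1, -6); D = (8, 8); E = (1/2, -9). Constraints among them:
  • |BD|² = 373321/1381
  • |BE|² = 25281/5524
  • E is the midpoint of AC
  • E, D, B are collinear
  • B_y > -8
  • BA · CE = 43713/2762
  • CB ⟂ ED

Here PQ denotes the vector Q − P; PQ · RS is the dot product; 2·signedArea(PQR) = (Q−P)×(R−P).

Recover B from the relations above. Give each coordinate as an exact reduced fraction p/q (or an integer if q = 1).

1. B_x = 1883/1381  [E, D, B are collinear ∩ CB ⟂ ED]
2. B_y = -9726/1381  [E, D, B are collinear ∩ CB ⟂ ED]
   → B = (1883/1381, -9726/1381)

B = (1883/1381, -9726/1381)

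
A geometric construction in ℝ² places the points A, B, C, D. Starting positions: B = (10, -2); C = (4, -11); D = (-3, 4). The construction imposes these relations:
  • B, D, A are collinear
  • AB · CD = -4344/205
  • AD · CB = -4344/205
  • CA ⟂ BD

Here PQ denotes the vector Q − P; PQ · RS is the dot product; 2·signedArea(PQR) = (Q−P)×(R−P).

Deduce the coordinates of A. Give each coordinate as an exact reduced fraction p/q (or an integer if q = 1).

1. A_x = 1738/205  [B, D, A are collinear ∩ CA ⟂ BD]
2. A_y = -266/205  [B, D, A are collinear ∩ CA ⟂ BD]
   → A = (1738/205, -266/205)

A = (1738/205, -266/205)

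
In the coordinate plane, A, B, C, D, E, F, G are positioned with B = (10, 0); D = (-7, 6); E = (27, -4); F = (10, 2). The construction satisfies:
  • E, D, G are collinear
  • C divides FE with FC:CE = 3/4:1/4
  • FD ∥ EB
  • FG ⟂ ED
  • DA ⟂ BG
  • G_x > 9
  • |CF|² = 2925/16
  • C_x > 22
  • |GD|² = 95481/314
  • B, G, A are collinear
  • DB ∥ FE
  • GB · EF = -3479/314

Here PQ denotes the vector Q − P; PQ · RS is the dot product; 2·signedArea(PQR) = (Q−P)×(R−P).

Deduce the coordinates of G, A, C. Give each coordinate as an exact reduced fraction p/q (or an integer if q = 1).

1. G_x = 3055/314  [E, D, G are collinear ∩ FG ⟂ ED]
2. G_y = 339/314  [E, D, G are collinear ∩ FG ⟂ ED]
   → G = (3055/314, 339/314)
3. A_x = 925745/122146  [B, G, A are collinear ∩ DA ⟂ BG]
4. A_y = 1179381/122146  [B, G, A are collinear ∩ DA ⟂ BG]
   → A = (925745/122146, 1179381/122146)
5. C_x = 91/4  [C divides FE with FC:CE = 3/4:1/4]
6. C_y = -5/2  [C divides FE with FC:CE = 3/4:1/4]
   → C = (91/4, -5/2)

A = (925745/122146, 1179381/122146)
C = (91/4, -5/2)
G = (3055/314, 339/314)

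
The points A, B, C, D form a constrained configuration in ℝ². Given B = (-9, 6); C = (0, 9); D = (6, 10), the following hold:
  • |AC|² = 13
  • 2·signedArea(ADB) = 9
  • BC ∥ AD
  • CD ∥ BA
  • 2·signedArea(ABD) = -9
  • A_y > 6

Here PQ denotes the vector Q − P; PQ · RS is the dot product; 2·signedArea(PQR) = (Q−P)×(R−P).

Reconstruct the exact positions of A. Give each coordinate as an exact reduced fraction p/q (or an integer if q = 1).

1. A_x = -3  [BC ∥ AD ∩ CD ∥ BA]
2. A_y = 7  [BC ∥ AD ∩ CD ∥ BA]
   → A = (-3, 7)

A = (-3, 7)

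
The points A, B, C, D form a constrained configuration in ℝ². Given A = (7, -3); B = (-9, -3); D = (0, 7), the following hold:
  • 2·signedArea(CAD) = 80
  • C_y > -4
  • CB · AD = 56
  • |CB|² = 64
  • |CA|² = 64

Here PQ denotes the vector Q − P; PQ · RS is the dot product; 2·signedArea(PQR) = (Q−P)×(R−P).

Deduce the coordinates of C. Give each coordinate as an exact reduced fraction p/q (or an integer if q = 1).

1. C_x = -1  [CB · AD = 56 ∩ 2·signedArea(CAD) = 80]
2. C_y = -3  [CB · AD = 56 ∩ 2·signedArea(CAD) = 80]
   → C = (-1, -3)

C = (-1, -3)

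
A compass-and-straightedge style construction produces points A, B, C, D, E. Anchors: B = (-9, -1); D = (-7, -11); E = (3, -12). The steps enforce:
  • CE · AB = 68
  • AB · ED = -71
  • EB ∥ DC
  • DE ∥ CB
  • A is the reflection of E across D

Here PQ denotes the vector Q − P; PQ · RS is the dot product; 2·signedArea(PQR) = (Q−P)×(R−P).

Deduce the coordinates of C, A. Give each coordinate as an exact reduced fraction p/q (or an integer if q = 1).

1. C_x = -19  [DE ∥ CB ∩ EB ∥ DC]
2. C_y = 0  [DE ∥ CB ∩ EB ∥ DC]
   → C = (-19, 0)
3. A_x = -17  [A is the reflection of E across D]
4. A_y = -10  [A is the reflection of E across D]
   → A = (-17, -10)

A = (-17, -10)
C = (-19, 0)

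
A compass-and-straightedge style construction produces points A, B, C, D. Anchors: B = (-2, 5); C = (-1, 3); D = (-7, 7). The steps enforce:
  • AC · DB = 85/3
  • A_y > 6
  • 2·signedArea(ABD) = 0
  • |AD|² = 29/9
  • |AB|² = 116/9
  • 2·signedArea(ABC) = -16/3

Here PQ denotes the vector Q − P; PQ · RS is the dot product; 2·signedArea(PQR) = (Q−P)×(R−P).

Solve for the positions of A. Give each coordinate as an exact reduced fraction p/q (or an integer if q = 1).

1. A_x = -16/3  [2·signedArea(ABD) = 0 ∩ 2·signedArea(ABC) = -16/3]
2. A_y = 19/3  [2·signedArea(ABD) = 0 ∩ 2·signedArea(ABC) = -16/3]
   → A = (-16/3, 19/3)

A = (-16/3, 19/3)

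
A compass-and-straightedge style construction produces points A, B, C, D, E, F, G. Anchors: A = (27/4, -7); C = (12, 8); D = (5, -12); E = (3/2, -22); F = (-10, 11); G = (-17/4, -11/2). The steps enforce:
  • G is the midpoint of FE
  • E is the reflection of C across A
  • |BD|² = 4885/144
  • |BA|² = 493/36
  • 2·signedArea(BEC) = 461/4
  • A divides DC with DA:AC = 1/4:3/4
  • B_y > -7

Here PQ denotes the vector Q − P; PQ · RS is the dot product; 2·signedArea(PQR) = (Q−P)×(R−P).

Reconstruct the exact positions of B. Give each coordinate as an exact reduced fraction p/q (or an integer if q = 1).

B = (37/12, -13/2)

1. B_x = 37/12  [line -30·x + 21/2·y + 643/4 = 0 ∩ |BD|² = 4885/144]
2. B_y = -13/2  [line -30·x + 21/2·y + 643/4 = 0 ∩ |BD|² = 4885/144]
   → B = (37/12, -13/2)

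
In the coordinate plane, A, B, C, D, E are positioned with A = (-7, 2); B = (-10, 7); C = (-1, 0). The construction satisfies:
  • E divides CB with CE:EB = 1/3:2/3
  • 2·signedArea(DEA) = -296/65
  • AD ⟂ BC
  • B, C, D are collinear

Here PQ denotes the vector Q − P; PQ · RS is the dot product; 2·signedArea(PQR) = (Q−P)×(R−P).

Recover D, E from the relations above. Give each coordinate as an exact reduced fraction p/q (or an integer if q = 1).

1. D_x = -371/65  [B, C, D are collinear ∩ AD ⟂ BC]
2. D_y = 238/65  [B, C, D are collinear ∩ AD ⟂ BC]
   → D = (-371/65, 238/65)
3. E_x = -4  [E divides CB with CE:EB = 1/3:2/3]
4. E_y = 7/3  [E divides CB with CE:EB = 1/3:2/3]
   → E = (-4, 7/3)

D = (-371/65, 238/65)
E = (-4, 7/3)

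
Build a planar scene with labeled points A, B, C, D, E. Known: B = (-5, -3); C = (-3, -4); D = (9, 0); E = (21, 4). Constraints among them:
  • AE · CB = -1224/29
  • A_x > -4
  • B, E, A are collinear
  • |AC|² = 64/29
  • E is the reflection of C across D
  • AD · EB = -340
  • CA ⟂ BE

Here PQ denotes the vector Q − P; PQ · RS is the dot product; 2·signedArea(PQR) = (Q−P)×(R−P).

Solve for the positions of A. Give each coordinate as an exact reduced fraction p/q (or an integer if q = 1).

1. A_x = -491/145  [B, E, A are collinear ∩ CA ⟂ BE]
2. A_y = -372/145  [B, E, A are collinear ∩ CA ⟂ BE]
   → A = (-491/145, -372/145)

A = (-491/145, -372/145)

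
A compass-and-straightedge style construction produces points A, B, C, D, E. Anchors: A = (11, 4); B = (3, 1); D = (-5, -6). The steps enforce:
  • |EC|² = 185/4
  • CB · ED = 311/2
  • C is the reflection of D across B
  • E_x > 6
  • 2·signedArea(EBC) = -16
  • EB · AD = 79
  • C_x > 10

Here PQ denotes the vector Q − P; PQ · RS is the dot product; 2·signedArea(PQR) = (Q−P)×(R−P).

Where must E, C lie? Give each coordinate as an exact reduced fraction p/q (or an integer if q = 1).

1. C_x = 11  [C is the reflection of D across B]
2. C_y = 8  [C is the reflection of D across B]
   → C = (11, 8)
3. E_x = 7  [2·signedArea(EBC) = -16 ∩ EB · AD = 79]
4. E_y = 5/2  [2·signedArea(EBC) = -16 ∩ EB · AD = 79]
   → E = (7, 5/2)

C = (11, 8)
E = (7, 5/2)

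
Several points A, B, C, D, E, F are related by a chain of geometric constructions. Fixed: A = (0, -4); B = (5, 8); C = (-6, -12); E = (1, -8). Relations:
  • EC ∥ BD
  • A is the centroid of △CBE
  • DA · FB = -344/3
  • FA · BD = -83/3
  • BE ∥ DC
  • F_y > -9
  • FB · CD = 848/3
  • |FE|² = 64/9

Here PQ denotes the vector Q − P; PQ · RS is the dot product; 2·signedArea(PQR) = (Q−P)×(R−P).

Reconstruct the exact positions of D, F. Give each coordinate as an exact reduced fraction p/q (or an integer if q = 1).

D = (-2, 4)
F = (-5/3, -8)

1. D_x = -2  [BE ∥ DC ∩ EC ∥ BD]
2. D_y = 4  [BE ∥ DC ∩ EC ∥ BD]
   → D = (-2, 4)
3. F_x = -5/3  [FA · BD = -83/3 ∩ FB · CD = 848/3]
4. F_y = -8  [FA · BD = -83/3 ∩ FB · CD = 848/3]
   → F = (-5/3, -8)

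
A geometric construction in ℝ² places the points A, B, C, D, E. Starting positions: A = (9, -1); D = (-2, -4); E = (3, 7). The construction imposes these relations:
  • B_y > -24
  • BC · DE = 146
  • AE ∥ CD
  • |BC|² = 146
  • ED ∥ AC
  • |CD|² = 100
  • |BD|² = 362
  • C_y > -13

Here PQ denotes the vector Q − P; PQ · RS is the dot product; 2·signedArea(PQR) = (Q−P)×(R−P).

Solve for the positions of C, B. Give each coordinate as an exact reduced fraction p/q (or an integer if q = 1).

1. C_x = 4  [AE ∥ CD ∩ ED ∥ AC]
2. C_y = -12  [AE ∥ CD ∩ ED ∥ AC]
   → C = (4, -12)
3. B_x = -1  [line -5·x + -11·y + -258 = 0 ∩ |BC|² = 146]
4. B_y = -23  [line -5·x + -11·y + -258 = 0 ∩ |BC|² = 146]
   → B = (-1, -23)

B = (-1, -23)
C = (4, -12)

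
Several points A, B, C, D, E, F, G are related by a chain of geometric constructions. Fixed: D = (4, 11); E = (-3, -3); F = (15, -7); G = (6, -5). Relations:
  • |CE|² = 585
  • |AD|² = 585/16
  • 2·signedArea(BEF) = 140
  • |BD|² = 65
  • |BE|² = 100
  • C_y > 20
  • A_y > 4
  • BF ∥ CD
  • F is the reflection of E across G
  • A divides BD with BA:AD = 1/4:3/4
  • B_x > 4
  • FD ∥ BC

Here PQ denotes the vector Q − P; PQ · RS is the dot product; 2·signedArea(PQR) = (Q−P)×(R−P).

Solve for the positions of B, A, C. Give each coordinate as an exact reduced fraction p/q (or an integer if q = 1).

A = (19/4, 5)
B = (5, 3)
C = (-6, 21)

1. B_x = 5  [line 4·x + 18·y + -74 = 0 ∩ |BD|² = 65]
2. B_y = 3  [line 4·x + 18·y + -74 = 0 ∩ |BD|² = 65]
   → B = (5, 3)
3. A_x = 19/4  [A divides BD with BA:AD = 1/4:3/4]
4. A_y = 5  [A divides BD with BA:AD = 1/4:3/4]
   → A = (19/4, 5)
5. C_x = -6  [BF ∥ CD ∩ FD ∥ BC]
6. C_y = 21  [BF ∥ CD ∩ FD ∥ BC]
   → C = (-6, 21)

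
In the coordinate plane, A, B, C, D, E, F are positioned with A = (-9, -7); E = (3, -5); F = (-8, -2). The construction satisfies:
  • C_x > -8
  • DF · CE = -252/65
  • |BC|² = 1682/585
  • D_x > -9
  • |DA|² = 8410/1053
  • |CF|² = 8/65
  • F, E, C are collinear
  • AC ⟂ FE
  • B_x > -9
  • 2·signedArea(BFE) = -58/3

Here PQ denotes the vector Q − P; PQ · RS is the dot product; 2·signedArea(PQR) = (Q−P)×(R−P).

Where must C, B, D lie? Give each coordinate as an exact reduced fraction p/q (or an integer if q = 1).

1. C_x = -498/65  [F, E, C are collinear ∩ AC ⟂ FE]
2. C_y = -136/65  [F, E, C are collinear ∩ AC ⟂ FE]
   → C = (-498/65, -136/65)
3. B_x = -527/65  [line 3·x + 11·y + 196/3 = 0 ∩ |BC|² = 1682/585]
4. B_y = -727/195  [line 3·x + 11·y + 196/3 = 0 ∩ |BC|² = 1682/585]
   → B = (-527/65, -727/195)
5. D_x = -322/39  [line -693/65·x + 189/65·y + -378/5 = 0 ∩ |DA|² = 8410/1053]
6. D_y = -500/117  [line -693/65·x + 189/65·y + -378/5 = 0 ∩ |DA|² = 8410/1053]
   → D = (-322/39, -500/117)

B = (-527/65, -727/195)
C = (-498/65, -136/65)
D = (-322/39, -500/117)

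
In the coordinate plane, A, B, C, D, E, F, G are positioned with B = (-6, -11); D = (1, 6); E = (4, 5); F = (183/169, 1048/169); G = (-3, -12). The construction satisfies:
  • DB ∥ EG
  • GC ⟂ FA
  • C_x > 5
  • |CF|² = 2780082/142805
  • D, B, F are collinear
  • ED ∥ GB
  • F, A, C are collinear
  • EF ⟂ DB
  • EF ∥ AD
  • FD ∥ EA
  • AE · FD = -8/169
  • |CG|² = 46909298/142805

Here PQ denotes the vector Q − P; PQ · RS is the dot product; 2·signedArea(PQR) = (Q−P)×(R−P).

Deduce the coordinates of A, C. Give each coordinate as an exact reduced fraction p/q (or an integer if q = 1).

A = (662/169, 811/169)
C = (719376/142805, 606137/142805)

1. A_x = 662/169  [EF ∥ AD ∩ FD ∥ EA]
2. A_y = 811/169  [EF ∥ AD ∩ FD ∥ EA]
   → A = (662/169, 811/169)
3. C_x = 719376/142805  [F, A, C are collinear ∩ GC ⟂ FA]
4. C_y = 606137/142805  [F, A, C are collinear ∩ GC ⟂ FA]
   → C = (719376/142805, 606137/142805)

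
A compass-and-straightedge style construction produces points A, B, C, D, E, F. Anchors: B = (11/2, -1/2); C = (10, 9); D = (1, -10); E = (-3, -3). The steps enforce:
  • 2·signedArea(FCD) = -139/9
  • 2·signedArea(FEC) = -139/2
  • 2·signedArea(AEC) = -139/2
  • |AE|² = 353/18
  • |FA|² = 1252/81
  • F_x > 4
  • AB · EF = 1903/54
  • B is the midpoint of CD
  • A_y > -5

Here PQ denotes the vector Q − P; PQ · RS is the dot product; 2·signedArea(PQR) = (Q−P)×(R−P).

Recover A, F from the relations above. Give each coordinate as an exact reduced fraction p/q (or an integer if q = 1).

1. A_x = 7/6  [line -12·x + 13·y + 145/2 = 0 ∩ |AE|² = 353/18]
2. A_y = -9/2  [line -12·x + 13·y + 145/2 = 0 ∩ |AE|² = 353/18]
   → A = (7/6, -9/2)
3. F_x = 73/18  [2·signedArea(FEC) = -139/2 ∩ AB · EF = 1903/54]
4. F_y = -11/6  [2·signedArea(FEC) = -139/2 ∩ AB · EF = 1903/54]
   → F = (73/18, -11/6)

A = (7/6, -9/2)
F = (73/18, -11/6)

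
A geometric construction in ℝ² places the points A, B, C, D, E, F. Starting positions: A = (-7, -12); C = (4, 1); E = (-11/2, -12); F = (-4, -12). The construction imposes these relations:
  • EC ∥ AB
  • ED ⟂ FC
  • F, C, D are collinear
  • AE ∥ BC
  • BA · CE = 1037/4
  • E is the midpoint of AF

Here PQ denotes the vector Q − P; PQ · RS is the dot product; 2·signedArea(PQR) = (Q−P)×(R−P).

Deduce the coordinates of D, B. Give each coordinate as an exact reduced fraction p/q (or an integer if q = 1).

B = (5/2, 1)
D = (-1028/233, -2952/233)

1. D_x = -1028/233  [F, C, D are collinear ∩ ED ⟂ FC]
2. D_y = -2952/233  [F, C, D are collinear ∩ ED ⟂ FC]
   → D = (-1028/233, -2952/233)
3. B_x = 5/2  [AE ∥ BC ∩ EC ∥ AB]
4. B_y = 1  [AE ∥ BC ∩ EC ∥ AB]
   → B = (5/2, 1)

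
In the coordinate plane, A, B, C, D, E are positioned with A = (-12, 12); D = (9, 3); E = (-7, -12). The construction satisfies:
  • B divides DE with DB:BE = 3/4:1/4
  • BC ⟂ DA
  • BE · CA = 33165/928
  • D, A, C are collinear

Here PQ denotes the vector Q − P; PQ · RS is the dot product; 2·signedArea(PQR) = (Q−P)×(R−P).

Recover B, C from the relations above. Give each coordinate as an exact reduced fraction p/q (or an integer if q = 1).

1. B_x = -3  [B divides DE with DB:BE = 3/4:1/4]
2. B_y = -33/4  [B divides DE with DB:BE = 3/4:1/4]
   → B = (-3, -33/4)
3. C_x = 681/232  [D, A, C are collinear ∩ BC ⟂ DA]
4. C_y = 1299/232  [D, A, C are collinear ∩ BC ⟂ DA]
   → C = (681/232, 1299/232)

B = (-3, -33/4)
C = (681/232, 1299/232)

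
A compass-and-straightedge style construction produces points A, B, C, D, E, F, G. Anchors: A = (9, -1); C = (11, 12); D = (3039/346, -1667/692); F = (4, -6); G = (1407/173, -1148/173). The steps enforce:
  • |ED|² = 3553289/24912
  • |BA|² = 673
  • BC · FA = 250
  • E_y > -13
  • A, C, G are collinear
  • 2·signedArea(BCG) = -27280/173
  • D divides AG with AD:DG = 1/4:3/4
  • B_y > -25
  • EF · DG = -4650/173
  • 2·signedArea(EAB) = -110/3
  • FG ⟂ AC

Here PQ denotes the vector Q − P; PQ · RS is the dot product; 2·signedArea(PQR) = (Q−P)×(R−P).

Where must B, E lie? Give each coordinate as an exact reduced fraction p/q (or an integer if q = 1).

B = (-3, -24)
E = (5/3, -12)

1. B_x = -3  [2·signedArea(BCG) = -27280/173 ∩ BC · FA = 250]
2. B_y = -24  [2·signedArea(BCG) = -27280/173 ∩ BC · FA = 250]
   → B = (-3, -24)
3. E_x = 5/3  [EF · DG = -4650/173 ∩ 2·signedArea(EAB) = -110/3]
4. E_y = -12  [EF · DG = -4650/173 ∩ 2·signedArea(EAB) = -110/3]
   → E = (5/3, -12)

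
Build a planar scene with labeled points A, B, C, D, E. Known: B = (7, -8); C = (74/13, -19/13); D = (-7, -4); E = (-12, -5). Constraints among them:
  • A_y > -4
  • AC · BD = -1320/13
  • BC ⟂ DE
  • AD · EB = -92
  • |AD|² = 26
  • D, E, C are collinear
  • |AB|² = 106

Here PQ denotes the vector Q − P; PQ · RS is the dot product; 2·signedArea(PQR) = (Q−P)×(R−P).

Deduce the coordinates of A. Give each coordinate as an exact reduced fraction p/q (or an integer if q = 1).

1. A_x = -2  [AD · EB = -92 ∩ AC · BD = -1320/13]
2. A_y = -3  [AD · EB = -92 ∩ AC · BD = -1320/13]
   → A = (-2, -3)

A = (-2, -3)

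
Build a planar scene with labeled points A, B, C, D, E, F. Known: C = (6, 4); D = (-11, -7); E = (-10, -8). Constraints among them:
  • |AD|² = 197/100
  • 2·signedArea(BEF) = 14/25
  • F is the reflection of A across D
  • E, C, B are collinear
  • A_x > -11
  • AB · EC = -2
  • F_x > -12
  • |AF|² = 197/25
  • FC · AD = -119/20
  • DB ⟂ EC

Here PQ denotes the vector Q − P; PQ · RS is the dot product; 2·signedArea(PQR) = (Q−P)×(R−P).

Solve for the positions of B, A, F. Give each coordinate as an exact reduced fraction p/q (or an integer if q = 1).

A = (-252/25, -403/50)
B = (-254/25, -203/25)
F = (-298/25, -297/50)

1. B_x = -254/25  [E, C, B are collinear ∩ DB ⟂ EC]
2. B_y = -203/25  [E, C, B are collinear ∩ DB ⟂ EC]
   → B = (-254/25, -203/25)
3. A_x = -252/25  [line -16·x + -12·y + -258 = 0 ∩ |AD|² = 197/100]
4. A_y = -403/50  [line -16·x + -12·y + -258 = 0 ∩ |AD|² = 197/100]
   → A = (-252/25, -403/50)
5. F_x = -298/25  [F is the reflection of A across D]
6. F_y = -297/50  [F is the reflection of A across D]
   → F = (-298/25, -297/50)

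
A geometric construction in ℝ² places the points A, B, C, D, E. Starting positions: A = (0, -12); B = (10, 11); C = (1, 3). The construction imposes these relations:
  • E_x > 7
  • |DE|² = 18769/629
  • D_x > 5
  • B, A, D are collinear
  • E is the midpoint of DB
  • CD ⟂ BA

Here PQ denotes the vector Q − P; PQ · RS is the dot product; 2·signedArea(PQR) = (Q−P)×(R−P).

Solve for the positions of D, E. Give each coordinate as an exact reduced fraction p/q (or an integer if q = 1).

D = (3550/629, 617/629)
E = (4920/629, 3768/629)

1. D_x = 3550/629  [B, A, D are collinear ∩ CD ⟂ BA]
2. D_y = 617/629  [B, A, D are collinear ∩ CD ⟂ BA]
   → D = (3550/629, 617/629)
3. E_x = 4920/629  [E is the midpoint of DB]
4. E_y = 3768/629  [E is the midpoint of DB]
   → E = (4920/629, 3768/629)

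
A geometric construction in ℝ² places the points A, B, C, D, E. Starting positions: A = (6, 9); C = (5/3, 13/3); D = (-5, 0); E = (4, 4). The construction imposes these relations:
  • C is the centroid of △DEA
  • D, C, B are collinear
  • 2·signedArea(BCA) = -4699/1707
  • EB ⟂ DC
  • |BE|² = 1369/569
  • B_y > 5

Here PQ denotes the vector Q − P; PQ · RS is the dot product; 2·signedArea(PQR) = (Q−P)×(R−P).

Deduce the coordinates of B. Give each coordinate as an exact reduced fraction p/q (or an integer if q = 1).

B = (1795/569, 3016/569)

1. B_x = 1795/569  [D, C, B are collinear ∩ EB ⟂ DC]
2. B_y = 3016/569  [D, C, B are collinear ∩ EB ⟂ DC]
   → B = (1795/569, 3016/569)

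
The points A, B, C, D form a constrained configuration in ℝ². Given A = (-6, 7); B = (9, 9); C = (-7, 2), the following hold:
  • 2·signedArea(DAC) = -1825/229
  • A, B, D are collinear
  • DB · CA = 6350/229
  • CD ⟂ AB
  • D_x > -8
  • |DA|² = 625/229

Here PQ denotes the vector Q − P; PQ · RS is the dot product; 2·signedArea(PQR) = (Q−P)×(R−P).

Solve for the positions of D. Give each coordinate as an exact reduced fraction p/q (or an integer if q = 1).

D = (-1749/229, 1553/229)

1. D_x = -1749/229  [A, B, D are collinear ∩ CD ⟂ AB]
2. D_y = 1553/229  [A, B, D are collinear ∩ CD ⟂ AB]
   → D = (-1749/229, 1553/229)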